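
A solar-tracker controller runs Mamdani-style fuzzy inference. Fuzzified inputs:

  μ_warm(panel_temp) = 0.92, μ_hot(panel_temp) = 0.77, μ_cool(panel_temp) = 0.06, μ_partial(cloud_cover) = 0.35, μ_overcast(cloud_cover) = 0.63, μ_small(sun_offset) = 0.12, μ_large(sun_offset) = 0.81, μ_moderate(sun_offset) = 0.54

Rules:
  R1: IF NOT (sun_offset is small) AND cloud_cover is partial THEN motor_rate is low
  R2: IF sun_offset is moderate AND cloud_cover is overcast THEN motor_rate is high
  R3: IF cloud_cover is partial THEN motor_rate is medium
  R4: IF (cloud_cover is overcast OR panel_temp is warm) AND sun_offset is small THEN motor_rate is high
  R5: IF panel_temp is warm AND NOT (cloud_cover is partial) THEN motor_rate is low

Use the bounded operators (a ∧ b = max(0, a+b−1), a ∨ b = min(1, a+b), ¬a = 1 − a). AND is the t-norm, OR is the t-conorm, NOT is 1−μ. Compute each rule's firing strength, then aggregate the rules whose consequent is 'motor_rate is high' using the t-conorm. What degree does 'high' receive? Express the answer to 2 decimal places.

R1: ¬small=1−0.12=0.88, partial=0.35; AND[max(0, a+b−1)] → w = 0.23
R2: moderate=0.54, overcast=0.63; AND[max(0, a+b−1)] → w = 0.17
R3: partial=0.35 → w = 0.35
R4: (overcast=0.63 OR warm=0.92) = 1.00; AND[max(0, a+b−1)] with small=0.12 → w = 0.12
R5: warm=0.92, ¬partial=1−0.35=0.65; AND[max(0, a+b−1)] → w = 0.57
Rules with consequent 'high': {R2, R4} → strengths 0.17, 0.12
Aggregate via t-conorm [min(1, a+b)]: 0.29

0.29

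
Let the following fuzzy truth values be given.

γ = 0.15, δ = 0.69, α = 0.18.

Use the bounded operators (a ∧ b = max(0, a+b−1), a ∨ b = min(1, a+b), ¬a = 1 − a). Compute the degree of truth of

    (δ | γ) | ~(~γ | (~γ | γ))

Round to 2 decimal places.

0.84

δ | γ = min(1, a+b) on (0.69, 0.15) = 0.84
~γ = 1 − 0.15 = 0.85
~γ = 1 − 0.15 = 0.85
~γ | γ = min(1, a+b) on (0.85, 0.15) = 1.00
~γ | (~γ | γ) = min(1, a+b) on (0.85, 1.00) = 1.00
~(~γ | (~γ | γ)) = 1 − 1.00 = 0.00
(δ | γ) | ~(~γ | (~γ | γ)) = min(1, a+b) on (0.84, 0.00) = 0.84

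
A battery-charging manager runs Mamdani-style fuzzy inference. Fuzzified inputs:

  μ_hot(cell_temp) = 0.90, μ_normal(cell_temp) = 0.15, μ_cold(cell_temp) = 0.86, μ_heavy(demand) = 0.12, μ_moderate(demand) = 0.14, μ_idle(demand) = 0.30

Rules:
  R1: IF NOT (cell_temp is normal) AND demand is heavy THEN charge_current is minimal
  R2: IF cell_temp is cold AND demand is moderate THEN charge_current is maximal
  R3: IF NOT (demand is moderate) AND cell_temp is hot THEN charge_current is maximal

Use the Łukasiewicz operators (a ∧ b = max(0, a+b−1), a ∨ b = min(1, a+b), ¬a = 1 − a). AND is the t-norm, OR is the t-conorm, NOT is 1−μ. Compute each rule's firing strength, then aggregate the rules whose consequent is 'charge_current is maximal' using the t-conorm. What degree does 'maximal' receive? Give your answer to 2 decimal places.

0.76

R1: ¬normal=1−0.15=0.85, heavy=0.12; AND[max(0, a+b−1)] → w = 0.00
R2: cold=0.86, moderate=0.14; AND[max(0, a+b−1)] → w = 0.00
R3: ¬moderate=1−0.14=0.86, hot=0.90; AND[max(0, a+b−1)] → w = 0.76
Rules with consequent 'maximal': {R2, R3} → strengths 0.00, 0.76
Aggregate via t-conorm [min(1, a+b)]: 0.76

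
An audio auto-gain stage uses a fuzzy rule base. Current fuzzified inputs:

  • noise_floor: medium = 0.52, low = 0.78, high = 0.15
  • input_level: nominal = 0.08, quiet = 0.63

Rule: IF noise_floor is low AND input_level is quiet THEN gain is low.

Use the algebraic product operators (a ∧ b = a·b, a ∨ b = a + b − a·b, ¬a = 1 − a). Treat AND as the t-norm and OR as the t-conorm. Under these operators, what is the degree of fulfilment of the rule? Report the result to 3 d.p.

0.491

firing strength: low=0.78, quiet=0.63; AND[a·b] → w = 0.4914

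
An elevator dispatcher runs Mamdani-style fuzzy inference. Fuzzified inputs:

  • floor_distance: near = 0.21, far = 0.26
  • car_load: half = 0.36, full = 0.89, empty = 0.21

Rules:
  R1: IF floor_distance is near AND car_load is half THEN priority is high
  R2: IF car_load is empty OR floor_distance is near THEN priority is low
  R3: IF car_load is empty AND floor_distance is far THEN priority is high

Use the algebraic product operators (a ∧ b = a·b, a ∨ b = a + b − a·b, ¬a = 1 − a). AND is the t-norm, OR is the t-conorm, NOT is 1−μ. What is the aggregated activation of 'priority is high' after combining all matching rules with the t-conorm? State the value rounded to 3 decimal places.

R1: near=0.21, half=0.36; AND[a·b] → w = 0.0756
R2: empty=0.21, near=0.21; OR[a + b − a·b] → w = 0.3759
R3: empty=0.21, far=0.26; AND[a·b] → w = 0.0546
Rules with consequent 'high': {R1, R3} → strengths 0.0756, 0.0546
Aggregate via t-conorm [a + b − a·b]: 0.1261

0.126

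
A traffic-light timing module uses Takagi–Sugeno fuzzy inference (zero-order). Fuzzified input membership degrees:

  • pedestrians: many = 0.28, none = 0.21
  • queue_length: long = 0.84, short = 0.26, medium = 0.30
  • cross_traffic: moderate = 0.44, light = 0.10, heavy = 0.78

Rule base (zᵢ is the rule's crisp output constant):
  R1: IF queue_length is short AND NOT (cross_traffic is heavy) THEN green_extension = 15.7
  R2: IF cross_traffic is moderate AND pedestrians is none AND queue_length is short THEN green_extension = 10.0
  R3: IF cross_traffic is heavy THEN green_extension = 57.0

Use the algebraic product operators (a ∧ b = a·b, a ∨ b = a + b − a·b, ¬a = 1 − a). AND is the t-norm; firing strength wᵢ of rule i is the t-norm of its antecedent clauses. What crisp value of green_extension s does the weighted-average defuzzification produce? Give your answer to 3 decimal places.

52.946

R1 (z=15.7): short=0.26, ¬heavy=1−0.78=0.22; AND[a·b] → w = 0.0572
R2 (z=10.0): moderate=0.44, none=0.21, short=0.26; AND[a·b] → w = 0.0240
R3 (z=57.0): heavy=0.78 → w = 0.7800
Weighted average = (0.0572·15.7 + 0.0240·10.0 + 0.7800·57.0) / (0.0572 + 0.0240 + 0.7800)
  = 45.5983 / 0.8612 = 52.946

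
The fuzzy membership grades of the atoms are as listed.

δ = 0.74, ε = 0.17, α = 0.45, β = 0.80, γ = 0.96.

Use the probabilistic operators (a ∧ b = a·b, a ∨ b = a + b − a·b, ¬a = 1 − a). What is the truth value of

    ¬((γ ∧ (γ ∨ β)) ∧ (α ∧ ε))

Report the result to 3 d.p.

γ ∨ β = a + b − a·b on (0.9600, 0.8000) = 0.9920
γ ∧ (γ ∨ β) = a·b on (0.9600, 0.9920) = 0.9523
α ∧ ε = a·b on (0.4500, 0.1700) = 0.0765
(γ ∧ (γ ∨ β)) ∧ (α ∧ ε) = a·b on (0.9523, 0.0765) = 0.0729
¬((γ ∧ (γ ∨ β)) ∧ (α ∧ ε)) = 1 − 0.0729 = 0.9271

0.927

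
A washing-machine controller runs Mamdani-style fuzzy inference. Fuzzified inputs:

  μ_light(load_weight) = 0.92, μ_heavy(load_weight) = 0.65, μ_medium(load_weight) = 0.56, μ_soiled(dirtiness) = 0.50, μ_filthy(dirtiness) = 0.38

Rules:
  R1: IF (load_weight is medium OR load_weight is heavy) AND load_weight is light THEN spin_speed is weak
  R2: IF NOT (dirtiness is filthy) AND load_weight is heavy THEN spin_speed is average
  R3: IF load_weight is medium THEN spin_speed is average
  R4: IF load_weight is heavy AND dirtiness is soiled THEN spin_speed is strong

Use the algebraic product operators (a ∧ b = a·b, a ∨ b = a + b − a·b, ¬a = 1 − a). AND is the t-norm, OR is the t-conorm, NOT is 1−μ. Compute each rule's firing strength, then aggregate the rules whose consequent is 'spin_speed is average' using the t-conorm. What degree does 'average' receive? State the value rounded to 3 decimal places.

0.737

R1: (medium=0.56 OR heavy=0.65) = 0.8460; AND[a·b] with light=0.92 → w = 0.7783
R2: ¬filthy=1−0.38=0.62, heavy=0.65; AND[a·b] → w = 0.4030
R3: medium=0.56 → w = 0.5600
R4: heavy=0.65, soiled=0.50; AND[a·b] → w = 0.3250
Rules with consequent 'average': {R2, R3} → strengths 0.4030, 0.5600
Aggregate via t-conorm [a + b − a·b]: 0.7373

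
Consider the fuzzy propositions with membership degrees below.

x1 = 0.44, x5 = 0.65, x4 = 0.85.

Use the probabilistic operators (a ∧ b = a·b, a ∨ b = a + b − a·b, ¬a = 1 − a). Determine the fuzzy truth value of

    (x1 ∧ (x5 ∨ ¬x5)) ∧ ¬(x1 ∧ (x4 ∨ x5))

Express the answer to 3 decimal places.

0.198

¬x5 = 1 − 0.6500 = 0.3500
x5 ∨ ¬x5 = a + b − a·b on (0.6500, 0.3500) = 0.7725
x1 ∧ (x5 ∨ ¬x5) = a·b on (0.4400, 0.7725) = 0.3399
x4 ∨ x5 = a + b − a·b on (0.8500, 0.6500) = 0.9475
x1 ∧ (x4 ∨ x5) = a·b on (0.4400, 0.9475) = 0.4169
¬(x1 ∧ (x4 ∨ x5)) = 1 − 0.4169 = 0.5831
(x1 ∧ (x5 ∨ ¬x5)) ∧ ¬(x1 ∧ (x4 ∨ x5)) = a·b on (0.3399, 0.5831) = 0.1982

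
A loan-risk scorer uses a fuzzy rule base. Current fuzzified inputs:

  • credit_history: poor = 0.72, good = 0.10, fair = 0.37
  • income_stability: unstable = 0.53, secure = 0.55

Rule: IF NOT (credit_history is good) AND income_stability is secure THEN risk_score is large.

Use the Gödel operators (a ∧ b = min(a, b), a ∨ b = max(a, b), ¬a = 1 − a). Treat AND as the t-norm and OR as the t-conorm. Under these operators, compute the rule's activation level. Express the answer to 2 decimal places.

0.55

firing strength: ¬good=1−0.10=0.90, secure=0.55; AND[min(a, b)] → w = 0.55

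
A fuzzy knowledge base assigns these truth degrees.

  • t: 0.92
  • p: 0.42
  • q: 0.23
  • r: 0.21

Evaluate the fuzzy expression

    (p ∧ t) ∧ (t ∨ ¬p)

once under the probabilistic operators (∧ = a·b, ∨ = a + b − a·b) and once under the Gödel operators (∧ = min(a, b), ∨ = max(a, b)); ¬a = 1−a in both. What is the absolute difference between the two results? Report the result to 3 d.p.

0.047

Under probabilistic:
  p ∧ t = a·b on (0.4200, 0.9200) = 0.3864
  ¬p = 1 − 0.4200 = 0.5800
  t ∨ ¬p = a + b − a·b on (0.9200, 0.5800) = 0.9664
  (p ∧ t) ∧ (t ∨ ¬p) = a·b on (0.3864, 0.9664) = 0.3734
  → value = 0.3734
Under Gödel:
  p ∧ t = min(a, b) on (0.42, 0.92) = 0.42
  ¬p = 1 − 0.42 = 0.58
  t ∨ ¬p = max(a, b) on (0.92, 0.58) = 0.92
  (p ∧ t) ∧ (t ∨ ¬p) = min(a, b) on (0.42, 0.92) = 0.42
  → value = 0.4200
|0.3734 − 0.4200| = 0.047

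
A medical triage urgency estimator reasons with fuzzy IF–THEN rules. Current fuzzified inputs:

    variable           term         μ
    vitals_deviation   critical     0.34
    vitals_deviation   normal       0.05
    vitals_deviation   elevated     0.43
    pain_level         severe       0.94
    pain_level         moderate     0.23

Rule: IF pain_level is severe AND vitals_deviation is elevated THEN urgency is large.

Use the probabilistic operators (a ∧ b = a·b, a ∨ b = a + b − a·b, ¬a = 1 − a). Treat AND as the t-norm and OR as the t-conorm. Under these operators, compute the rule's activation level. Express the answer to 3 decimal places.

0.404

firing strength: severe=0.94, elevated=0.43; AND[a·b] → w = 0.4042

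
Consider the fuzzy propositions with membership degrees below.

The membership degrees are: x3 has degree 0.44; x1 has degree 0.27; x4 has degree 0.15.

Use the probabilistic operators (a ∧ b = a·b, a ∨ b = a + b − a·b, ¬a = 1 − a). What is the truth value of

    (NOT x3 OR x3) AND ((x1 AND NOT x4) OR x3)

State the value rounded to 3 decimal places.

NOT x3 = 1 − 0.4400 = 0.5600
NOT x3 OR x3 = a + b − a·b on (0.5600, 0.4400) = 0.7536
NOT x4 = 1 − 0.1500 = 0.8500
x1 AND NOT x4 = a·b on (0.2700, 0.8500) = 0.2295
(x1 AND NOT x4) OR x3 = a + b − a·b on (0.2295, 0.4400) = 0.5685
(NOT x3 OR x3) AND ((x1 AND NOT x4) OR x3) = a·b on (0.7536, 0.5685) = 0.4284

0.428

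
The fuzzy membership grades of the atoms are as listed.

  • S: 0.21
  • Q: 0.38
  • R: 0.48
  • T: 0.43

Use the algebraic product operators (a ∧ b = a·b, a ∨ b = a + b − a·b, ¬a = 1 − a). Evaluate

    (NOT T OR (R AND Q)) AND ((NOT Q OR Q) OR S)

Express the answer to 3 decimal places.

NOT T = 1 − 0.4300 = 0.5700
R AND Q = a·b on (0.4800, 0.3800) = 0.1824
NOT T OR (R AND Q) = a + b − a·b on (0.5700, 0.1824) = 0.6484
NOT Q = 1 − 0.3800 = 0.6200
NOT Q OR Q = a + b − a·b on (0.6200, 0.3800) = 0.7644
(NOT Q OR Q) OR S = a + b − a·b on (0.7644, 0.2100) = 0.8139
(NOT T OR (R AND Q)) AND ((NOT Q OR Q) OR S) = a·b on (0.6484, 0.8139) = 0.5277

0.528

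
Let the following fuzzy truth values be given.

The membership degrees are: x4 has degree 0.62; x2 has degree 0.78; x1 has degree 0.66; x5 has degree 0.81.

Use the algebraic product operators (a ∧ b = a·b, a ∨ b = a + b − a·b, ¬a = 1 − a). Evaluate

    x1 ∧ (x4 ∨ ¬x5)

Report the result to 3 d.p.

0.457

¬x5 = 1 − 0.8100 = 0.1900
x4 ∨ ¬x5 = a + b − a·b on (0.6200, 0.1900) = 0.6922
x1 ∧ (x4 ∨ ¬x5) = a·b on (0.6600, 0.6922) = 0.4569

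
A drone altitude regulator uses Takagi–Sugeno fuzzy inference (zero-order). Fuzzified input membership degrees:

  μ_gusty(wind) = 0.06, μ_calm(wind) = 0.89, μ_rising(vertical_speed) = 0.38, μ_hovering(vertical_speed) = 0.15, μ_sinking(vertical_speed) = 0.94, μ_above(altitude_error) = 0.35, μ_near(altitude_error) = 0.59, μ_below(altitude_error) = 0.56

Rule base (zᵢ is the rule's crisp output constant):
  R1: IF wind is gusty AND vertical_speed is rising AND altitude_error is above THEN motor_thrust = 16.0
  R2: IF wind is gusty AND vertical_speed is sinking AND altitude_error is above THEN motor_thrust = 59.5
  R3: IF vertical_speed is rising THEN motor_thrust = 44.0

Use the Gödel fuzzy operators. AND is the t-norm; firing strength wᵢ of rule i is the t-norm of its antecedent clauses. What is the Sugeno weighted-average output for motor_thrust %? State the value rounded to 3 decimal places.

42.500

R1 (z=16.0): gusty=0.06, rising=0.38, above=0.35; AND[min(a, b)] → w = 0.06
R2 (z=59.5): gusty=0.06, sinking=0.94, above=0.35; AND[min(a, b)] → w = 0.06
R3 (z=44.0): rising=0.38 → w = 0.38
Weighted average = (0.06·16.0 + 0.06·59.5 + 0.38·44.0) / (0.06 + 0.06 + 0.38)
  = 21.2500 / 0.5000 = 42.500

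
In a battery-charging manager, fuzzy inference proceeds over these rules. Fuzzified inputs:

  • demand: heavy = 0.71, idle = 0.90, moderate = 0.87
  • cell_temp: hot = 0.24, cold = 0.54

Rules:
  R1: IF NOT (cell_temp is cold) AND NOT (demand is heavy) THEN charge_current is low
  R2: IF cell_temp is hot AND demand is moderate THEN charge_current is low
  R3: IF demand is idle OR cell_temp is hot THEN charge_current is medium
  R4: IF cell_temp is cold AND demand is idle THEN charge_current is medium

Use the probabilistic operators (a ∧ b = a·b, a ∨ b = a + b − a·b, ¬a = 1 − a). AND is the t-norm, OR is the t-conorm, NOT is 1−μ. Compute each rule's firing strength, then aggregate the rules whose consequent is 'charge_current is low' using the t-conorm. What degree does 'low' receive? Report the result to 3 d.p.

R1: ¬cold=1−0.54=0.46, ¬heavy=1−0.71=0.29; AND[a·b] → w = 0.1334
R2: hot=0.24, moderate=0.87; AND[a·b] → w = 0.2088
R3: idle=0.90, hot=0.24; OR[a + b − a·b] → w = 0.9240
R4: cold=0.54, idle=0.90; AND[a·b] → w = 0.4860
Rules with consequent 'low': {R1, R2} → strengths 0.1334, 0.2088
Aggregate via t-conorm [a + b − a·b]: 0.3143

0.314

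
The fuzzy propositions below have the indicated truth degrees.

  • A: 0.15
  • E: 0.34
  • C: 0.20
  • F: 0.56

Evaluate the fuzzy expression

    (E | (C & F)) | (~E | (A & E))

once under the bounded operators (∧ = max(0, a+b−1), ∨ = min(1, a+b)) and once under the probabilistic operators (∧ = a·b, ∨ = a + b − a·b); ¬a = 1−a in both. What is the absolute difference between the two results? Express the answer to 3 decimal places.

Under bounded:
  C & F = max(0, a+b−1) on (0.20, 0.56) = 0.00
  E | (C & F) = min(1, a+b) on (0.34, 0.00) = 0.34
  ~E = 1 − 0.34 = 0.66
  A & E = max(0, a+b−1) on (0.15, 0.34) = 0.00
  ~E | (A & E) = min(1, a+b) on (0.66, 0.00) = 0.66
  (E | (C & F)) | (~E | (A & E)) = min(1, a+b) on (0.34, 0.66) = 1.00
  → value = 1.0000
Under probabilistic:
  C & F = a·b on (0.2000, 0.5600) = 0.1120
  E | (C & F) = a + b − a·b on (0.3400, 0.1120) = 0.4139
  ~E = 1 − 0.3400 = 0.6600
  A & E = a·b on (0.1500, 0.3400) = 0.0510
  ~E | (A & E) = a + b − a·b on (0.6600, 0.0510) = 0.6773
  (E | (C & F)) | (~E | (A & E)) = a + b − a·b on (0.4139, 0.6773) = 0.8109
  → value = 0.8109
|1.0000 − 0.8109| = 0.189

0.189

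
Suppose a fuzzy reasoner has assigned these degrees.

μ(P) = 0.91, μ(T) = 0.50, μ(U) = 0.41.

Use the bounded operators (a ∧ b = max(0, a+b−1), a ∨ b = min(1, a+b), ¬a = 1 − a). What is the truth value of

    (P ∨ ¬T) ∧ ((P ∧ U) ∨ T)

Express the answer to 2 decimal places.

0.82

¬T = 1 − 0.50 = 0.50
P ∨ ¬T = min(1, a+b) on (0.91, 0.50) = 1.00
P ∧ U = max(0, a+b−1) on (0.91, 0.41) = 0.32
(P ∧ U) ∨ T = min(1, a+b) on (0.32, 0.50) = 0.82
(P ∨ ¬T) ∧ ((P ∧ U) ∨ T) = max(0, a+b−1) on (1.00, 0.82) = 0.82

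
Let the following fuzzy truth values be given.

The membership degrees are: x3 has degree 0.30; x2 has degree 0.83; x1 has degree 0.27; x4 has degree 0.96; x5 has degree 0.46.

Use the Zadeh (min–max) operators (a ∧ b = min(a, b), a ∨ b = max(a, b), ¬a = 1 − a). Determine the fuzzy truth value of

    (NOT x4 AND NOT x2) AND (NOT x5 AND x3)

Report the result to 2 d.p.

0.04

NOT x4 = 1 − 0.96 = 0.04
NOT x2 = 1 − 0.83 = 0.17
NOT x4 AND NOT x2 = min(a, b) on (0.04, 0.17) = 0.04
NOT x5 = 1 − 0.46 = 0.54
NOT x5 AND x3 = min(a, b) on (0.54, 0.30) = 0.30
(NOT x4 AND NOT x2) AND (NOT x5 AND x3) = min(a, b) on (0.04, 0.30) = 0.04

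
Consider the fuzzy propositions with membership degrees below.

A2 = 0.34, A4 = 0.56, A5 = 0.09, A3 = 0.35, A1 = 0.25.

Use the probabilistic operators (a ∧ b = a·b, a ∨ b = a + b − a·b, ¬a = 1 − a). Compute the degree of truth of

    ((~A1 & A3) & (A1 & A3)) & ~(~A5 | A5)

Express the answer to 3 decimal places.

~A1 = 1 − 0.2500 = 0.7500
~A1 & A3 = a·b on (0.7500, 0.3500) = 0.2625
A1 & A3 = a·b on (0.2500, 0.3500) = 0.0875
(~A1 & A3) & (A1 & A3) = a·b on (0.2625, 0.0875) = 0.0230
~A5 = 1 − 0.0900 = 0.9100
~A5 | A5 = a + b − a·b on (0.9100, 0.0900) = 0.9181
~(~A5 | A5) = 1 − 0.9181 = 0.0819
((~A1 & A3) & (A1 & A3)) & ~(~A5 | A5) = a·b on (0.0230, 0.0819) = 0.0019

0.002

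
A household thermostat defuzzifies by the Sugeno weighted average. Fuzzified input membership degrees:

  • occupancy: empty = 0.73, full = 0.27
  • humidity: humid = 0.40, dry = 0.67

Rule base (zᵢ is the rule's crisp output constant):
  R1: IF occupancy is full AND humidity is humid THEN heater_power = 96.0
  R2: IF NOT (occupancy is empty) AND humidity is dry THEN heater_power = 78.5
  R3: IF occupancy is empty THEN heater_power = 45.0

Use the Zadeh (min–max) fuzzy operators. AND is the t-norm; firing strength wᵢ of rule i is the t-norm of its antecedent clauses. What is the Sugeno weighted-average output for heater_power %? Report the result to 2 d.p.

62.96

R1 (z=96.0): full=0.27, humid=0.40; AND[min(a, b)] → w = 0.27
R2 (z=78.5): ¬empty=1−0.73=0.27, dry=0.67; AND[min(a, b)] → w = 0.27
R3 (z=45.0): empty=0.73 → w = 0.73
Weighted average = (0.27·96.0 + 0.27·78.5 + 0.73·45.0) / (0.27 + 0.27 + 0.73)
  = 79.9650 / 1.2700 = 62.96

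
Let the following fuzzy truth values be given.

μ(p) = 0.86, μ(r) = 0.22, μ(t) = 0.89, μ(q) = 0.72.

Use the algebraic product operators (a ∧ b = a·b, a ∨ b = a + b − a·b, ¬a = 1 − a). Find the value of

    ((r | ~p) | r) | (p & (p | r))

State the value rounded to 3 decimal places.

0.878

~p = 1 − 0.8600 = 0.1400
r | ~p = a + b − a·b on (0.2200, 0.1400) = 0.3292
(r | ~p) | r = a + b − a·b on (0.3292, 0.2200) = 0.4768
p | r = a + b − a·b on (0.8600, 0.2200) = 0.8908
p & (p | r) = a·b on (0.8600, 0.8908) = 0.7661
((r | ~p) | r) | (p & (p | r)) = a + b − a·b on (0.4768, 0.7661) = 0.8776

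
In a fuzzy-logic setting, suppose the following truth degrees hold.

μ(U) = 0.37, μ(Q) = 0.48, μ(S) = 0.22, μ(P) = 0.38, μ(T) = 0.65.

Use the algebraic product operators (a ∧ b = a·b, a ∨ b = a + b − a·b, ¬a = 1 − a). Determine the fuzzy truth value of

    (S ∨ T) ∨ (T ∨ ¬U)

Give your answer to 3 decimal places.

0.965

S ∨ T = a + b − a·b on (0.2200, 0.6500) = 0.7270
¬U = 1 − 0.3700 = 0.6300
T ∨ ¬U = a + b − a·b on (0.6500, 0.6300) = 0.8705
(S ∨ T) ∨ (T ∨ ¬U) = a + b − a·b on (0.7270, 0.8705) = 0.9646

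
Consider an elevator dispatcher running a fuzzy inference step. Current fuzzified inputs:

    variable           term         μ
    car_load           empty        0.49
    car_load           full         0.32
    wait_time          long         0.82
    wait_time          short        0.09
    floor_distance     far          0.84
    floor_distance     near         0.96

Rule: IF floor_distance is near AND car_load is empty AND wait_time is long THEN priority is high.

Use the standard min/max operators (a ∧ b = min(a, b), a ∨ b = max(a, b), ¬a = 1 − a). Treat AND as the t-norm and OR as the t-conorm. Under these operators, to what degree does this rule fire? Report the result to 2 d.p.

firing strength: near=0.96, empty=0.49, long=0.82; AND[min(a, b)] → w = 0.49

0.49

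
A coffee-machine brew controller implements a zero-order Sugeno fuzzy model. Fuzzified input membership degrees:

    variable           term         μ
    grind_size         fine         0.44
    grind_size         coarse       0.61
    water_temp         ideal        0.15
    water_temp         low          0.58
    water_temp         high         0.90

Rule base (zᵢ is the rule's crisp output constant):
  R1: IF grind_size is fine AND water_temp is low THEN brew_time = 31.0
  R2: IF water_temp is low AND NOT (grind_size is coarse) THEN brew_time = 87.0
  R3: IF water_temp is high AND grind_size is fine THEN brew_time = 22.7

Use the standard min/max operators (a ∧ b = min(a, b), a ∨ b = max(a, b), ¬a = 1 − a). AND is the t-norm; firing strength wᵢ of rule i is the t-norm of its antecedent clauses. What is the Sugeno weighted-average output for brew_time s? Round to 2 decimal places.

R1 (z=31.0): fine=0.44, low=0.58; AND[min(a, b)] → w = 0.44
R2 (z=87.0): low=0.58, ¬coarse=1−0.61=0.39; AND[min(a, b)] → w = 0.39
R3 (z=22.7): high=0.90, fine=0.44; AND[min(a, b)] → w = 0.44
Weighted average = (0.44·31.0 + 0.39·87.0 + 0.44·22.7) / (0.44 + 0.39 + 0.44)
  = 57.5580 / 1.2700 = 45.32

45.32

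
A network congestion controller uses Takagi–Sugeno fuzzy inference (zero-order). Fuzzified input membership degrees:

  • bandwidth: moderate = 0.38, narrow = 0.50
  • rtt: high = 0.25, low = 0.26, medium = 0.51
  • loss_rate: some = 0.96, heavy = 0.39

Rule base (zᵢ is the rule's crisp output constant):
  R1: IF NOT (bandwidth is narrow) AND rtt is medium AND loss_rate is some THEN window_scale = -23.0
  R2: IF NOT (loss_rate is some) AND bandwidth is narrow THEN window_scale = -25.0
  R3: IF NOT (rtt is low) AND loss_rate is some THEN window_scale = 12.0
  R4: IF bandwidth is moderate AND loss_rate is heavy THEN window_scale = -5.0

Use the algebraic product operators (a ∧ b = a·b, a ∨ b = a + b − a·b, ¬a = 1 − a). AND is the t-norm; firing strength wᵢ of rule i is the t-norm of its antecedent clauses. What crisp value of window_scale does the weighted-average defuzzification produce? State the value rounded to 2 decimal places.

R1 (z=-23.0): ¬narrow=1−0.50=0.50, medium=0.51, some=0.96; AND[a·b] → w = 0.2448
R2 (z=-25.0): ¬some=1−0.96=0.04, narrow=0.50; AND[a·b] → w = 0.0200
R3 (z=12.0): ¬low=1−0.26=0.74, some=0.96; AND[a·b] → w = 0.7104
R4 (z=-5.0): moderate=0.38, heavy=0.39; AND[a·b] → w = 0.1482
Weighted average = (0.2448·-23.0 + 0.0200·-25.0 + 0.7104·12.0 + 0.1482·-5.0) / (0.2448 + 0.0200 + 0.7104 + 0.1482)
  = 1.6534 / 1.1234 = 1.47

1.47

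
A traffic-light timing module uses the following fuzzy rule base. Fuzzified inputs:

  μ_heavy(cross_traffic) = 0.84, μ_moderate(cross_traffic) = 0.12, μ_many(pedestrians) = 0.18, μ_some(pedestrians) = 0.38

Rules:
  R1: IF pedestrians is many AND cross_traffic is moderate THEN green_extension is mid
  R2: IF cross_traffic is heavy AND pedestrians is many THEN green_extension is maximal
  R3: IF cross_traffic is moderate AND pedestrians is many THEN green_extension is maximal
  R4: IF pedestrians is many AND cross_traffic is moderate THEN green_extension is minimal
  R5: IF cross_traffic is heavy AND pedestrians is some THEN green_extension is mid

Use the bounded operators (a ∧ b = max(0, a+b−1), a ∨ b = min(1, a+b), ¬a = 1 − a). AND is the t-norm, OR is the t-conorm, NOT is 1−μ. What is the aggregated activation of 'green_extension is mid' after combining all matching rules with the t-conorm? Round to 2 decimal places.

0.22

R1: many=0.18, moderate=0.12; AND[max(0, a+b−1)] → w = 0.00
R2: heavy=0.84, many=0.18; AND[max(0, a+b−1)] → w = 0.02
R3: moderate=0.12, many=0.18; AND[max(0, a+b−1)] → w = 0.00
R4: many=0.18, moderate=0.12; AND[max(0, a+b−1)] → w = 0.00
R5: heavy=0.84, some=0.38; AND[max(0, a+b−1)] → w = 0.22
Rules with consequent 'mid': {R1, R5} → strengths 0.00, 0.22
Aggregate via t-conorm [min(1, a+b)]: 0.22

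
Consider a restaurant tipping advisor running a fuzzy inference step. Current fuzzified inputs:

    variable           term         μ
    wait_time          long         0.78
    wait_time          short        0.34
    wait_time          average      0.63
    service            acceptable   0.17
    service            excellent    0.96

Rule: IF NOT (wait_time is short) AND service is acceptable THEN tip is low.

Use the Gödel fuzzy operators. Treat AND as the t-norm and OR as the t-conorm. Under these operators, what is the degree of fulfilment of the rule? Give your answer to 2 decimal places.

firing strength: ¬short=1−0.34=0.66, acceptable=0.17; AND[min(a, b)] → w = 0.17

0.17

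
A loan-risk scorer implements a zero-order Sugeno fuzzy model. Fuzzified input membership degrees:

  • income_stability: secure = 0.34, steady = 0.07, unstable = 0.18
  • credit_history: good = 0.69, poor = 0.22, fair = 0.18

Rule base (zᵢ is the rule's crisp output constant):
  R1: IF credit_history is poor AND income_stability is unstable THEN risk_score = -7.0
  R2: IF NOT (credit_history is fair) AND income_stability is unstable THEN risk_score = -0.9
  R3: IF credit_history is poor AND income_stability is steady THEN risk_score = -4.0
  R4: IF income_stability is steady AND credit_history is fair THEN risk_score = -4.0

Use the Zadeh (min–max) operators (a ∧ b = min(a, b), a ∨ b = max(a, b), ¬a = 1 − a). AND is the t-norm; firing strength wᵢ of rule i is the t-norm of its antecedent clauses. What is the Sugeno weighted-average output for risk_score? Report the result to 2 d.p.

-3.96

R1 (z=-7.0): poor=0.22, unstable=0.18; AND[min(a, b)] → w = 0.18
R2 (z=-0.9): ¬fair=1−0.18=0.82, unstable=0.18; AND[min(a, b)] → w = 0.18
R3 (z=-4.0): poor=0.22, steady=0.07; AND[min(a, b)] → w = 0.07
R4 (z=-4.0): steady=0.07, fair=0.18; AND[min(a, b)] → w = 0.07
Weighted average = (0.18·-7.0 + 0.18·-0.9 + 0.07·-4.0 + 0.07·-4.0) / (0.18 + 0.18 + 0.07 + 0.07)
  = -1.9820 / 0.5000 = -3.96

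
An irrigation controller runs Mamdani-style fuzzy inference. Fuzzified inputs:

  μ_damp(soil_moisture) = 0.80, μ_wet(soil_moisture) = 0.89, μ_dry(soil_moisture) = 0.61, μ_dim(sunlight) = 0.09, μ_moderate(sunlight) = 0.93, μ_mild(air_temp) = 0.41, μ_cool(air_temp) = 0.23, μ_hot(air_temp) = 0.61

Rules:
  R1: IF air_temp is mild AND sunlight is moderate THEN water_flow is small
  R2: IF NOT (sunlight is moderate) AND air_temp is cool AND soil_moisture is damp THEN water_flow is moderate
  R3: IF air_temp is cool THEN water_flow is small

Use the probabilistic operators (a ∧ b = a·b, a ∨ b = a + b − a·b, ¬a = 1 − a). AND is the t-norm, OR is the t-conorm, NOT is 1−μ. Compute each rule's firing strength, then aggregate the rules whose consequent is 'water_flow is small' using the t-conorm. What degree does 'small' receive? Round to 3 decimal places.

0.524

R1: mild=0.41, moderate=0.93; AND[a·b] → w = 0.3813
R2: ¬moderate=1−0.93=0.07, cool=0.23, damp=0.80; AND[a·b] → w = 0.0129
R3: cool=0.23 → w = 0.2300
Rules with consequent 'small': {R1, R3} → strengths 0.3813, 0.2300
Aggregate via t-conorm [a + b − a·b]: 0.5236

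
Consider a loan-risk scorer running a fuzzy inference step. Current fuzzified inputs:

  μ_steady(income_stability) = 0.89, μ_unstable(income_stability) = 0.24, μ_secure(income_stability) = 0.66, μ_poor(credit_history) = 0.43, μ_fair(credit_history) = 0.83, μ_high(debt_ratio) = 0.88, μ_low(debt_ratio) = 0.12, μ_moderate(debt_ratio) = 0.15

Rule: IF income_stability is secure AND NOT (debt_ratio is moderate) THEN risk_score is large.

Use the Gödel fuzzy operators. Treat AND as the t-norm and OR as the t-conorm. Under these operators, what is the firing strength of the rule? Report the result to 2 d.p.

firing strength: secure=0.66, ¬moderate=1−0.15=0.85; AND[min(a, b)] → w = 0.66

0.66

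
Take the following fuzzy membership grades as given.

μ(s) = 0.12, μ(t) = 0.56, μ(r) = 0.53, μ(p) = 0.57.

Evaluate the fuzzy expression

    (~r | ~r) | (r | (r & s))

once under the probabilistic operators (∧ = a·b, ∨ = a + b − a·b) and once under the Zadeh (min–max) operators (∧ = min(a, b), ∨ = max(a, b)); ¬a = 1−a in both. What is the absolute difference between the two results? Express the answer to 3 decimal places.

0.346

Under probabilistic:
  ~r = 1 − 0.5300 = 0.4700
  ~r = 1 − 0.5300 = 0.4700
  ~r | ~r = a + b − a·b on (0.4700, 0.4700) = 0.7191
  r & s = a·b on (0.5300, 0.1200) = 0.0636
  r | (r & s) = a + b − a·b on (0.5300, 0.0636) = 0.5599
  (~r | ~r) | (r | (r & s)) = a + b − a·b on (0.7191, 0.5599) = 0.8764
  → value = 0.8764
Under Zadeh (min–max):
  ~r = 1 − 0.53 = 0.47
  ~r = 1 − 0.53 = 0.47
  ~r | ~r = max(a, b) on (0.47, 0.47) = 0.47
  r & s = min(a, b) on (0.53, 0.12) = 0.12
  r | (r & s) = max(a, b) on (0.53, 0.12) = 0.53
  (~r | ~r) | (r | (r & s)) = max(a, b) on (0.47, 0.53) = 0.53
  → value = 0.5300
|0.8764 − 0.5300| = 0.346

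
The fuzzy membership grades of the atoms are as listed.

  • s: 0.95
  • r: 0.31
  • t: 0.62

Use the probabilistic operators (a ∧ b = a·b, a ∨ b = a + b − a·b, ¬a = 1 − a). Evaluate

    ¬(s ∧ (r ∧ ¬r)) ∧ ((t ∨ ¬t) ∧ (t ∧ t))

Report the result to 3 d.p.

0.234

¬r = 1 − 0.3100 = 0.6900
r ∧ ¬r = a·b on (0.3100, 0.6900) = 0.2139
s ∧ (r ∧ ¬r) = a·b on (0.9500, 0.2139) = 0.2032
¬(s ∧ (r ∧ ¬r)) = 1 − 0.2032 = 0.7968
¬t = 1 − 0.6200 = 0.3800
t ∨ ¬t = a + b − a·b on (0.6200, 0.3800) = 0.7644
t ∧ t = a·b on (0.6200, 0.6200) = 0.3844
(t ∨ ¬t) ∧ (t ∧ t) = a·b on (0.7644, 0.3844) = 0.2938
¬(s ∧ (r ∧ ¬r)) ∧ ((t ∨ ¬t) ∧ (t ∧ t)) = a·b on (0.7968, 0.2938) = 0.2341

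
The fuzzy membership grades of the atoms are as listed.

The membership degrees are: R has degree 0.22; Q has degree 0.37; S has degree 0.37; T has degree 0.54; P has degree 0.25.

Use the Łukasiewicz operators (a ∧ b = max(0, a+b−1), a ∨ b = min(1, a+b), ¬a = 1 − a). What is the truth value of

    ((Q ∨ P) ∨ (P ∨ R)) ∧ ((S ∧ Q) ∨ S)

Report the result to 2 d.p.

0.37

Q ∨ P = min(1, a+b) on (0.37, 0.25) = 0.62
P ∨ R = min(1, a+b) on (0.25, 0.22) = 0.47
(Q ∨ P) ∨ (P ∨ R) = min(1, a+b) on (0.62, 0.47) = 1.00
S ∧ Q = max(0, a+b−1) on (0.37, 0.37) = 0.00
(S ∧ Q) ∨ S = min(1, a+b) on (0.00, 0.37) = 0.37
((Q ∨ P) ∨ (P ∨ R)) ∧ ((S ∧ Q) ∨ S) = max(0, a+b−1) on (1.00, 0.37) = 0.37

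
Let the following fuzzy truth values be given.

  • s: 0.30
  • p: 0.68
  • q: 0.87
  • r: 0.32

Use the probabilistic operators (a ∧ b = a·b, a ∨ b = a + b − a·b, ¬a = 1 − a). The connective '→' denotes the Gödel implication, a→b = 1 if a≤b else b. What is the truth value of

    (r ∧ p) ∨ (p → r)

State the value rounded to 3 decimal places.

0.468

r ∧ p = a·b on (0.3200, 0.6800) = 0.2176
p → r  [Gödel: 1 if a≤b else b] with a=0.6800, b=0.3200 → 0.3200
(r ∧ p) ∨ (p → r) = a + b − a·b on (0.2176, 0.3200) = 0.4680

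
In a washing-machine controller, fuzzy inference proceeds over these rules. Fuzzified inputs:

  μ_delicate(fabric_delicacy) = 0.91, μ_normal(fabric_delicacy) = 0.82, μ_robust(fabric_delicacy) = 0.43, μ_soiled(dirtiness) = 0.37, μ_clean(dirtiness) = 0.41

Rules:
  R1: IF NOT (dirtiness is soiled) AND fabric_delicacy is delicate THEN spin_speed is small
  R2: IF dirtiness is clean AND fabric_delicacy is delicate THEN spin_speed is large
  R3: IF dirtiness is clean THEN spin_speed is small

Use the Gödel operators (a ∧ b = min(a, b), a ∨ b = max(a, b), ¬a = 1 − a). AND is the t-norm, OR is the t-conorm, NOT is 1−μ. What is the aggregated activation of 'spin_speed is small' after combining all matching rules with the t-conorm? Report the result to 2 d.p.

0.63

R1: ¬soiled=1−0.37=0.63, delicate=0.91; AND[min(a, b)] → w = 0.63
R2: clean=0.41, delicate=0.91; AND[min(a, b)] → w = 0.41
R3: clean=0.41 → w = 0.41
Rules with consequent 'small': {R1, R3} → strengths 0.63, 0.41
Aggregate via t-conorm [max(a, b)]: 0.63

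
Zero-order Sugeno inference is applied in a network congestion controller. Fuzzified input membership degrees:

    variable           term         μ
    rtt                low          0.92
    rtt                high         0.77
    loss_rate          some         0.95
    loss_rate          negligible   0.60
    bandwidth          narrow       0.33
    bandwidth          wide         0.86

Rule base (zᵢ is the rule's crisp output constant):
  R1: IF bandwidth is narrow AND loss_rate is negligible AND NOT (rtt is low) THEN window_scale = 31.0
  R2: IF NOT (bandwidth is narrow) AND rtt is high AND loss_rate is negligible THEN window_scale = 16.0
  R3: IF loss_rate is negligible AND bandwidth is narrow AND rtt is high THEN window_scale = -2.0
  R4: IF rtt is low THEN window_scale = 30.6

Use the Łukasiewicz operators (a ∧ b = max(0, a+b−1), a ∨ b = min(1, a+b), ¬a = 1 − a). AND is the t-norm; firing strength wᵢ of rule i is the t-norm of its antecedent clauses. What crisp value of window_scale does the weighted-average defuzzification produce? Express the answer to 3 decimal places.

R1 (z=31.0): narrow=0.33, negligible=0.60, ¬low=1−0.92=0.08; AND[max(0, a+b−1)] → w = 0.00
R2 (z=16.0): ¬narrow=1−0.33=0.67, high=0.77, negligible=0.60; AND[max(0, a+b−1)] → w = 0.04
R3 (z=-2.0): negligible=0.60, narrow=0.33, high=0.77; AND[max(0, a+b−1)] → w = 0.00
R4 (z=30.6): low=0.92 → w = 0.92
Weighted average = (0.00·31.0 + 0.04·16.0 + 0.00·-2.0 + 0.92·30.6) / (0.00 + 0.04 + 0.00 + 0.92)
  = 28.7920 / 0.9600 = 29.992

29.992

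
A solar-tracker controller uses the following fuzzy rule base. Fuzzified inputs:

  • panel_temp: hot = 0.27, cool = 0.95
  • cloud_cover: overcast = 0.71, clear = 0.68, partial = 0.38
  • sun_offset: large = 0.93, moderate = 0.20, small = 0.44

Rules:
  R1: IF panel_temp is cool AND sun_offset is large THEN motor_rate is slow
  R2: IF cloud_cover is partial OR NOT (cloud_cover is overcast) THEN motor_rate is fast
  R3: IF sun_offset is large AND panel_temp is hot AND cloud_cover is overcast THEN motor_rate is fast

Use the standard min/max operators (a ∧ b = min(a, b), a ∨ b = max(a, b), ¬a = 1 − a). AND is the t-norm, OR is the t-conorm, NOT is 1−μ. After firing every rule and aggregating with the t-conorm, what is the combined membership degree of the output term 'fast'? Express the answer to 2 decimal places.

0.38

R1: cool=0.95, large=0.93; AND[min(a, b)] → w = 0.93
R2: partial=0.38, ¬overcast=1−0.71=0.29; OR[max(a, b)] → w = 0.38
R3: large=0.93, hot=0.27, overcast=0.71; AND[min(a, b)] → w = 0.27
Rules with consequent 'fast': {R2, R3} → strengths 0.38, 0.27
Aggregate via t-conorm [max(a, b)]: 0.38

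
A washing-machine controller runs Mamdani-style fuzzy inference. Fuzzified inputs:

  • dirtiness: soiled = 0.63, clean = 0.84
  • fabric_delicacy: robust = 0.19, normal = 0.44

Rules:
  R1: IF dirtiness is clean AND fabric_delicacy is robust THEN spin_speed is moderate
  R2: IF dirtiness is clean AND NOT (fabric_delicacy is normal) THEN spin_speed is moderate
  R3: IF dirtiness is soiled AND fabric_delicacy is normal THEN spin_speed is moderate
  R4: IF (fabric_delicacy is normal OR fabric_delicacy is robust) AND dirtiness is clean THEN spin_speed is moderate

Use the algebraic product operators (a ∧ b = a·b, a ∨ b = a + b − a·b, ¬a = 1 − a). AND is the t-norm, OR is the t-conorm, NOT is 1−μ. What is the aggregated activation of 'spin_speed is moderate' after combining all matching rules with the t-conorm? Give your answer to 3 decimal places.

R1: clean=0.84, robust=0.19; AND[a·b] → w = 0.1596
R2: clean=0.84, ¬normal=1−0.44=0.56; AND[a·b] → w = 0.4704
R3: soiled=0.63, normal=0.44; AND[a·b] → w = 0.2772
R4: (normal=0.44 OR robust=0.19) = 0.5464; AND[a·b] with clean=0.84 → w = 0.4590
Rules with consequent 'moderate': {R1, R2, R3, R4} → strengths 0.1596, 0.4704, 0.2772, 0.4590
Aggregate via t-conorm [a + b − a·b]: 0.8260

0.826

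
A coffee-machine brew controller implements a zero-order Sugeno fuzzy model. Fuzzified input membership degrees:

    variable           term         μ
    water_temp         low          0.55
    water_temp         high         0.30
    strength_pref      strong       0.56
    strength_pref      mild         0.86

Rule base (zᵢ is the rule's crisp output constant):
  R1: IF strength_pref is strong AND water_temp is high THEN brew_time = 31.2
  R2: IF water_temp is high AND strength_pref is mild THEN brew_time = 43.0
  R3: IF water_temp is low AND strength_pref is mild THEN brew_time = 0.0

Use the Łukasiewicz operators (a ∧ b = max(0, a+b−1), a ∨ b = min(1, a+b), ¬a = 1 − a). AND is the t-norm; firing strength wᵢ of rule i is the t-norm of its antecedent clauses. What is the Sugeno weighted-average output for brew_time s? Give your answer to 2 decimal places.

R1 (z=31.2): strong=0.56, high=0.30; AND[max(0, a+b−1)] → w = 0.00
R2 (z=43.0): high=0.30, mild=0.86; AND[max(0, a+b−1)] → w = 0.16
R3 (z=0.0): low=0.55, mild=0.86; AND[max(0, a+b−1)] → w = 0.41
Weighted average = (0.00·31.2 + 0.16·43.0 + 0.41·0.0) / (0.00 + 0.16 + 0.41)
  = 6.8800 / 0.5700 = 12.07

12.07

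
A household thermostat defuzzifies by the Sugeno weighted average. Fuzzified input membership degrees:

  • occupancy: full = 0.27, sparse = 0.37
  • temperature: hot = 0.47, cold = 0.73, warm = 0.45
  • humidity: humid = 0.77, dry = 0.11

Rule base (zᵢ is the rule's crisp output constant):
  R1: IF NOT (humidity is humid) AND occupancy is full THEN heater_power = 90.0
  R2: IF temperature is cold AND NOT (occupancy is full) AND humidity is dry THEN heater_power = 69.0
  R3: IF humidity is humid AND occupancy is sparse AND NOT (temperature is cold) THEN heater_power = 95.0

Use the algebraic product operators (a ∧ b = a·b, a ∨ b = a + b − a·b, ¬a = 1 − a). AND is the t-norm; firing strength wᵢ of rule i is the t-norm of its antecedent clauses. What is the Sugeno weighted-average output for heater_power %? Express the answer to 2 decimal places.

R1 (z=90.0): ¬humid=1−0.77=0.23, full=0.27; AND[a·b] → w = 0.0621
R2 (z=69.0): cold=0.73, ¬full=1−0.27=0.73, dry=0.11; AND[a·b] → w = 0.0586
R3 (z=95.0): humid=0.77, sparse=0.37, ¬cold=1−0.73=0.27; AND[a·b] → w = 0.0769
Weighted average = (0.0621·90.0 + 0.0586·69.0 + 0.0769·95.0) / (0.0621 + 0.0586 + 0.0769)
  = 16.9414 / 0.1976 = 85.72

85.72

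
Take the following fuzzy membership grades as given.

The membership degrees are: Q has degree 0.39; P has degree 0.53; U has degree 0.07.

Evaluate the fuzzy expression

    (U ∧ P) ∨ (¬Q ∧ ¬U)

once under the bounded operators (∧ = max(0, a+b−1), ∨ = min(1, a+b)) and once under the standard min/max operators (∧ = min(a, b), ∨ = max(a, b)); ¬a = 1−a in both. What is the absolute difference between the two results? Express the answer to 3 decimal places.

0.070

Under bounded:
  U ∧ P = max(0, a+b−1) on (0.07, 0.53) = 0.00
  ¬Q = 1 − 0.39 = 0.61
  ¬U = 1 − 0.07 = 0.93
  ¬Q ∧ ¬U = max(0, a+b−1) on (0.61, 0.93) = 0.54
  (U ∧ P) ∨ (¬Q ∧ ¬U) = min(1, a+b) on (0.00, 0.54) = 0.54
  → value = 0.5400
Under standard min/max:
  U ∧ P = min(a, b) on (0.07, 0.53) = 0.07
  ¬Q = 1 − 0.39 = 0.61
  ¬U = 1 − 0.07 = 0.93
  ¬Q ∧ ¬U = min(a, b) on (0.61, 0.93) = 0.61
  (U ∧ P) ∨ (¬Q ∧ ¬U) = max(a, b) on (0.07, 0.61) = 0.61
  → value = 0.6100
|0.5400 − 0.6100| = 0.070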